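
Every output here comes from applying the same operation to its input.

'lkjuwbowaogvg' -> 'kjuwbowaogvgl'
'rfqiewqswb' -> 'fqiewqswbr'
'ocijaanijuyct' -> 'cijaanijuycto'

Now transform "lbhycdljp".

bhycdljpl

In each case the input is transformed by: move the first character to the end.
Applying that to "lbhycdljp" gives "bhycdljpl".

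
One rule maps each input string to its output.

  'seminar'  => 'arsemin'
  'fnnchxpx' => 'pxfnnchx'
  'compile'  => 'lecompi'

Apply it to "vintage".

What's happening: move the last 2 characters to the front (rotate right by 2).
For "vintage" the result is "gevinta".

gevinta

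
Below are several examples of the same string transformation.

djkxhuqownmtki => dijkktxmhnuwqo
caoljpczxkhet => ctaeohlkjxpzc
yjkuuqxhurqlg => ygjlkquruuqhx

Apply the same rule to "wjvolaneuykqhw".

Looking at the pairs, the operation is to take characters alternately from the front and the back (1st, last, 2nd, 2nd-last, ...).
"wjvolaneuykqhw" → "wwjhvqoklyaune".

wwjhvqoklyaune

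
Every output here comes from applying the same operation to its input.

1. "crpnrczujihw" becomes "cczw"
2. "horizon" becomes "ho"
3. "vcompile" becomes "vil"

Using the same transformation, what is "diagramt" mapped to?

dam

The rule is to swap each adjacent pair of characters (1↔2, 3↔4, ...), then keep one character in every 3, starting at position 2 (positions 2nd, 5th, 8th, ...).
Starting from "diagramt": after the first operation, "idgaartm"; after the second, "dam".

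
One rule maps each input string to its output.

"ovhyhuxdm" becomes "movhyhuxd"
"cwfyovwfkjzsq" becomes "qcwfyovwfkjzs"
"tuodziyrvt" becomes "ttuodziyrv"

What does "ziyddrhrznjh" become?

Each output is the input with this applied: move the last character to the front.
Doing the same to "ziyddrhrznjh": "hziyddrhrznj".

hziyddrhrznj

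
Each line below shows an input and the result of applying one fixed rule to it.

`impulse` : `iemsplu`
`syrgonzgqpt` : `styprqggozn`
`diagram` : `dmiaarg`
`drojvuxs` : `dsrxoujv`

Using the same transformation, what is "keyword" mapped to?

kderyow

The rule is to take characters alternately from the front and the back (1st, last, 2nd, 2nd-last, ...).
"keyword" → "kderyow".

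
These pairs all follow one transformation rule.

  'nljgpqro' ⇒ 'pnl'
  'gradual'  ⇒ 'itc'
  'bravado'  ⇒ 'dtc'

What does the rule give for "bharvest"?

The rule is to shift every letter 2 places forward in the alphabet (wrapping around), then keep only the first 3 characters.
For "bharvest", step one produces "djctxguv"; step two turns that into "djc".
(Check on "gradual": → "itcfwcn" → "itc" ✓)

djc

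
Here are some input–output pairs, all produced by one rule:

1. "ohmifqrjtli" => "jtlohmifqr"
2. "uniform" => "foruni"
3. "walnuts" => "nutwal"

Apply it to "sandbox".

Rule — delete the last character, then move the last 3 characters to the front (rotate right by 3).
For "sandbox" the result is "dbosan".

dbosan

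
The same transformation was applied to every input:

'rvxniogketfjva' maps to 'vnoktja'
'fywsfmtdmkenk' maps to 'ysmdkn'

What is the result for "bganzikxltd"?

Rule — keep every other character starting from the second (positions 2nd, 4th, 6th, ...).
Doing the same to "bganzikxltd": "gnixt".

gnixt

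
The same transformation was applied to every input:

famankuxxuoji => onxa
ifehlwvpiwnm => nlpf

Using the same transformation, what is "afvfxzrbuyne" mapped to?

nxbf

Rule — keep one character in every 3, starting at position 2 (positions 2nd, 5th, 8th, ...), then swap the first and last characters.
"afvfxzrbuyne" → "fxbn" → "nxbf".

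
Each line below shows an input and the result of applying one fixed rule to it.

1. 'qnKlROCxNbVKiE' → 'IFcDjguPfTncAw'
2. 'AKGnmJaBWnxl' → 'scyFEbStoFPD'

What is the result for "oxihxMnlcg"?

The rule is to flip the case of every letter, then shift every letter 8 places backward in the alphabet (wrapping around).
On "oxihxMnlcg" that produces "GPAZPeFDUY".

GPAZPeFDUY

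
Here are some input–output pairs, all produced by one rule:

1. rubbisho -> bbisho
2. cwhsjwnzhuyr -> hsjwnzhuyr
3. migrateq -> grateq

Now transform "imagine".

agine

The rule is to delete the first 2 characters.
So "imagine" becomes "agine".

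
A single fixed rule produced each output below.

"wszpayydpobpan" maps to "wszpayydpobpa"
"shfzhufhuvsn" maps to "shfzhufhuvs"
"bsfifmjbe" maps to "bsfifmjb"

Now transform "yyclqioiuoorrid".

In each case the input is transformed by: delete the last character.
"yyclqioiuoorrid" → "yyclqioiuoorri".

yyclqioiuoorri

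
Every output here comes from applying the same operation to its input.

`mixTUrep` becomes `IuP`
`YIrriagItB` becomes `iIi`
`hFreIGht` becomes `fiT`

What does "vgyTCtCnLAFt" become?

In each case the input is transformed by: keep one character in every 3, starting at position 2 (positions 2nd, 5th, 8th, ...), then flip the case of every letter.
For "vgyTCtCnLAFt", step one produces "gCnF"; step two turns that into "GcNf".

GcNf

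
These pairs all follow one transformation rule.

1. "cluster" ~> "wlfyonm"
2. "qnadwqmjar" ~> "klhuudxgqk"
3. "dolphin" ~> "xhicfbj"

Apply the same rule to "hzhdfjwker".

bltybexqzd

The pattern: shift every letter 6 places backward in the alphabet (wrapping around), then take characters alternately from the front and the back (1st, last, 2nd, 2nd-last, ...).
On "hzhdfjwker" that produces "bltybexqzd".
(Check on "dolphin": → "xifjbch" → "xhicfbj" ✓)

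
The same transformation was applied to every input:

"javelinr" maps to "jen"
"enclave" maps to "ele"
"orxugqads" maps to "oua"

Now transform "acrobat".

aot

What's happening: keep one character in every 3, starting at position 1 (positions 1st, 4th, 7th, ...).
Doing the same to "acrobat": "aot".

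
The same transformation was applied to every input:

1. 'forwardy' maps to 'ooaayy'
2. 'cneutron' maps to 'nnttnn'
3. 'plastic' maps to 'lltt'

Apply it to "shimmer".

hhmm

What's happening: keep one character in every 3, starting at position 2 (positions 2nd, 5th, 8th, ...), then double every character.
Applying both steps to "shimmer": "hm", then "hhmm".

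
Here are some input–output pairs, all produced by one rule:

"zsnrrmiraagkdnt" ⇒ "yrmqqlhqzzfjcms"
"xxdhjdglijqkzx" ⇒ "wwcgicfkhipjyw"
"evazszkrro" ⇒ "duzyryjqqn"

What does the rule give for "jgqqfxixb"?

In each case the input is transformed by: shift every letter 1 place backward in the alphabet (wrapping around).
Applying that to "jgqqfxixb" gives "ifppewhwa".

ifppewhwa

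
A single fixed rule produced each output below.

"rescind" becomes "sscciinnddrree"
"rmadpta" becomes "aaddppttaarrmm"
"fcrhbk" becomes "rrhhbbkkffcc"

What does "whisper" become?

The rule is to move the first 2 characters to the end (rotate left by 2), then double every character.
On "whisper": the first step gives "isperwh", and the second then gives "iissppeerrwwhh".

iissppeerrwwhh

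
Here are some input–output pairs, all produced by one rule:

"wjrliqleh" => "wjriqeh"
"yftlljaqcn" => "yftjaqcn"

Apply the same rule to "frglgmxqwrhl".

frggmxqwrh

Each output is the input with this applied: remove every "l".
For "frglgmxqwrhl" the result is "frggmxqwrh".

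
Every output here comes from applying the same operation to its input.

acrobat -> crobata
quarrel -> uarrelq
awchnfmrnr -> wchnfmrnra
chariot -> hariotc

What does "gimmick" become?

Looking at the pairs, the operation is to move the first character to the end.
So "gimmick" becomes "immickg".

immickg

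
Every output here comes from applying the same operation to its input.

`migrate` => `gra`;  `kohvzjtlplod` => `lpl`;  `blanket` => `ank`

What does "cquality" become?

ali

Rule — move the last 2 characters to the front (rotate right by 2), then keep only the last 3 characters.
So "cquality" becomes "ali".
(Check on "migrate": → "temigra" → "gra" ✓)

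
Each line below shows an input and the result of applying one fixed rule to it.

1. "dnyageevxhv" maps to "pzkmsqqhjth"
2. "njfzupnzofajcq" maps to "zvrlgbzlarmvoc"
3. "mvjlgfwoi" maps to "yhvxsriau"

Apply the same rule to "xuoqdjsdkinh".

Looking at the pairs, the operation is to shift every letter 12 places forward in the alphabet (wrapping around).
Applying that to "xuoqdjsdkinh" gives "jgacpvepwuzt".

jgacpvepwuzt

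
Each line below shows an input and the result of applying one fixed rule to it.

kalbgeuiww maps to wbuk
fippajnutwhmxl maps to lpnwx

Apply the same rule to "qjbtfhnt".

What's happening: swap the first and last characters, then keep one character in every 3, starting at position 1 (positions 1st, 4th, 7th, ...).
Working it through for "qjbtfhnt": intermediate "tjbtfhnq", final "ttn".

ttn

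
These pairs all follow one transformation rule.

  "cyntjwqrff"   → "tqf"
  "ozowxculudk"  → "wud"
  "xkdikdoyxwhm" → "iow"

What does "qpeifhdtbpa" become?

idp

Looking at the pairs, the operation is to delete the first 3 characters, then keep one character in every 3, starting at position 1 (positions 1st, 4th, 7th, ...).
"qpeifhdtbpa" → "ifhdtbpa" → "idp".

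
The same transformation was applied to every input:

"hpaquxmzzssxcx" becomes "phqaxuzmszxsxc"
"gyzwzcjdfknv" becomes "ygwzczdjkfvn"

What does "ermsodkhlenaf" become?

resmdohkelanf

Rule — swap each adjacent pair of characters (1↔2, 3↔4, ...).
On "ermsodkhlenaf" that produces "resmdohkelanf".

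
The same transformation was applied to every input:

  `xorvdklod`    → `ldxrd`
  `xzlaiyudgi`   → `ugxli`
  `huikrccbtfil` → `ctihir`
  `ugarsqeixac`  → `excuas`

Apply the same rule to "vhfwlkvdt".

Each output is the input with this applied: keep every other character starting from the first (positions 1st, 3rd, 5th, ...), then move the first 3 characters to the end (rotate left by 3).
"vhfwlkvdt" → "vflvt" → "vtvfl".

vtvfl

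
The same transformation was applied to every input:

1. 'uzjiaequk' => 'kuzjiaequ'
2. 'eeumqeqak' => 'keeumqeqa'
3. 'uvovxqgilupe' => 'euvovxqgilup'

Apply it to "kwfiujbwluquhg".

Each output is the input with this applied: move the last character to the front.
So "kwfiujbwluquhg" becomes "gkwfiujbwluquh".

gkwfiujbwluquh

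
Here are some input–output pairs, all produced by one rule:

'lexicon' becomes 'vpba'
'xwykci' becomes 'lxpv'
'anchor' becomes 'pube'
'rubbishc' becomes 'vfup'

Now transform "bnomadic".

What's happening: shift every letter 13 places forward in the alphabet (wrapping around) — i.e. ROT13, then keep only the last 4 characters.
For "bnomadic", step one produces "oabznqvp"; step two turns that into "nqvp".

nqvp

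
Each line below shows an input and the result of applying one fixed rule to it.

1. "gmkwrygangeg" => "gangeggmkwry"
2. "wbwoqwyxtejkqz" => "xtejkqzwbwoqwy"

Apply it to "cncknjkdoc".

Looking at the pairs, the operation is to swap the front and back halves of the string.
"cncknjkdoc" → "jkdoccnckn".

jkdoccnckn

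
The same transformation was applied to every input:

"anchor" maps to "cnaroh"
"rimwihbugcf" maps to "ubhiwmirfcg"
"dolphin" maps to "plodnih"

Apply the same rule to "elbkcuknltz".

nkuckbleztl

Looking at the pairs, the operation is to move the last 3 characters to the front (rotate right by 3), then reverse the string.
For "elbkcuknltz", step one produces "ltzelbkcukn"; step two turns that into "nkuckbleztl".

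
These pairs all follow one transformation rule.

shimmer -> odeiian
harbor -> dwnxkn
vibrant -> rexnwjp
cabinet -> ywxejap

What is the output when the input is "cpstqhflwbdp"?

What's happening: shift every letter 4 places backward in the alphabet (wrapping around).
So "cpstqhflwbdp" becomes "ylopmdbhsxzl".

ylopmdbhsxzl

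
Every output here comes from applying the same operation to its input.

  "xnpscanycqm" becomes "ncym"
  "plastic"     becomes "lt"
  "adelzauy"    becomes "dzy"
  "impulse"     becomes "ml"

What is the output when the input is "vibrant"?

The pattern: keep one character in every 3, starting at position 2 (positions 2nd, 5th, 8th, ...).
On "vibrant" that produces "ia".

ia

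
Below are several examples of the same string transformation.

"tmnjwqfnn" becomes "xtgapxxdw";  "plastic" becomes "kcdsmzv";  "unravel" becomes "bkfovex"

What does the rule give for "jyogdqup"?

Each output is the input with this applied: move the first 2 characters to the end (rotate left by 2), then shift every letter 10 places forward in the alphabet (wrapping around).
On "jyogdqup": the first step gives "ogdqupjy", and the second then gives "yqnaezti".

yqnaezti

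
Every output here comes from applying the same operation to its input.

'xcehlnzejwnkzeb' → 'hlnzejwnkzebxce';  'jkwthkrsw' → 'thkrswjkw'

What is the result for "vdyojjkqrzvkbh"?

Rule — move the first 3 characters to the end (rotate left by 3).
Doing the same to "vdyojjkqrzvkbh": "ojjkqrzvkbhvdy".

ojjkqrzvkbhvdy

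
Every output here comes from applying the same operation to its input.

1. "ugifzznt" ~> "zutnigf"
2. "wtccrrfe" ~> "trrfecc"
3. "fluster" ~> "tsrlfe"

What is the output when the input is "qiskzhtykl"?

ytsqlkkih

The rule is to sort the characters into reverse alphabetical order, then delete the first character.
Starting from "qiskzhtykl": after the first operation, "zytsqlkkih"; after the second, "ytsqlkkih".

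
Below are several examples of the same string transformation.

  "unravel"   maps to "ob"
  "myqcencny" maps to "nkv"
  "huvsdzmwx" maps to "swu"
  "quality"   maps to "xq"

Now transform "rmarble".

Each output is the input with this applied: keep one character in every 3, starting at position 3 (positions 3rd, 6th, 9th, ...), then shift every letter 3 places backward in the alphabet (wrapping around).
Applying that to "rmarble" gives "xi".

xi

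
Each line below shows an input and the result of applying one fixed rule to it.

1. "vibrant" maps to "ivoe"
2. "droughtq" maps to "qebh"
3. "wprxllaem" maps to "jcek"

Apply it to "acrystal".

npel

In each case the input is transformed by: shift every letter 13 places forward in the alphabet (wrapping around) — i.e. ROT13, then keep only the first 4 characters.
Working it through for "acrystal": intermediate "npelfgny", final "npel".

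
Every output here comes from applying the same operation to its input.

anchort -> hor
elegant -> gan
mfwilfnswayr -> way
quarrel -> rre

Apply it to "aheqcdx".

Rule — move the last character to the front, then keep only the last 3 characters.
Starting from "aheqcdx": after the first operation, "xaheqcd"; after the second, "qcd".
(Check on "elegant": → "telegan" → "gan" ✓)

qcd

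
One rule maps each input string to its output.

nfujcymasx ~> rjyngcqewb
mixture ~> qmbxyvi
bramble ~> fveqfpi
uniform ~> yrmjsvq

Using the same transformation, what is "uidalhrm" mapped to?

ymheplvq

In each case the input is transformed by: shift every letter 4 places forward in the alphabet (wrapping around).
Applying that to "uidalhrm" gives "ymheplvq".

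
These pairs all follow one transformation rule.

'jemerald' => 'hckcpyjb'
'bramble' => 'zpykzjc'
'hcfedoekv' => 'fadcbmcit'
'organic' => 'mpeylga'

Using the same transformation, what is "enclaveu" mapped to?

clajytcs

The rule is to shift every letter 2 places backward in the alphabet (wrapping around).
On "enclaveu" that produces "clajytcs".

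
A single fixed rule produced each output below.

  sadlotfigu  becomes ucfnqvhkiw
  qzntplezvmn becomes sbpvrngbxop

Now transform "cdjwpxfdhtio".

eflyrzhfjvkq

Looking at the pairs, the operation is to shift every letter 2 places forward in the alphabet (wrapping around).
"cdjwpxfdhtio" → "eflyrzhfjvkq".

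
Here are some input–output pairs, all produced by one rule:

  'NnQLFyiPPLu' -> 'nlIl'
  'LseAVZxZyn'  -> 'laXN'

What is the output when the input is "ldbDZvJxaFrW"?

Ldjf

The rule is to keep one character in every 3, starting at position 1 (positions 1st, 4th, 7th, ...), then flip the case of every letter.
"ldbDZvJxaFrW" → "lDJF" → "Ldjf".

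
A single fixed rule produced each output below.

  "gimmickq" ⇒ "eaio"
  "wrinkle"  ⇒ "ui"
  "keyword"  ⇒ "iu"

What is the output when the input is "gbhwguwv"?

The pattern: shift every letter 2 places backward in the alphabet (wrapping around), then keep only the vowels.
Applying that to "gbhwguwv" gives "eueu".

eueu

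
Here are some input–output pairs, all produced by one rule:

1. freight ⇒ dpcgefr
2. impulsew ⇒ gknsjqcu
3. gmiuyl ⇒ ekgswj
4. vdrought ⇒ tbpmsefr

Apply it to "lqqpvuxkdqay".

The rule is to shift every letter 2 places backward in the alphabet (wrapping around).
Doing the same to "lqqpvuxkdqay": "joontsviboyw".

joontsviboyw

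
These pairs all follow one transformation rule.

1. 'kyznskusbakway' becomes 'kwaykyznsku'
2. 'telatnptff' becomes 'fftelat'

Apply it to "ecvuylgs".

The transformation: swap the front and back halves of the string, then delete the first 3 characters.
Doing the same to "ecvuylgs": "secvu".

secvu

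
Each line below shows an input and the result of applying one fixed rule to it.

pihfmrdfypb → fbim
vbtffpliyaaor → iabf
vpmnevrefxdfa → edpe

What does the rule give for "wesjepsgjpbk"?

gbee

The rule is to keep one character in every 3, starting at position 2 (positions 2nd, 5th, 8th, ...), then move the first 2 characters to the end (rotate left by 2).
"wesjepsgjpbk" → "eegb" → "gbee".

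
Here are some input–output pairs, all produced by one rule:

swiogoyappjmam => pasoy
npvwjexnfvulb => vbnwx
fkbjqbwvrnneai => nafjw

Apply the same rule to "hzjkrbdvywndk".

wkhkd

The rule is to keep one character in every 3, starting at position 1 (positions 1st, 4th, 7th, ...), then move the first 3 characters to the end (rotate left by 3).
"hzjkrbdvywndk" → "hkdwk" → "wkhkd".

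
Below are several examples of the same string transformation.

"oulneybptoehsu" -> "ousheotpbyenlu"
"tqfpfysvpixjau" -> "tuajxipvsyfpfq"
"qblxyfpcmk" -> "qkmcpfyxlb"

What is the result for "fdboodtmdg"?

fgdmtdoobd

The transformation: move the first character to the end, then reverse the string.
Working it through for "fdboodtmdg": intermediate "dboodtmdgf", final "fgdmtdoobd".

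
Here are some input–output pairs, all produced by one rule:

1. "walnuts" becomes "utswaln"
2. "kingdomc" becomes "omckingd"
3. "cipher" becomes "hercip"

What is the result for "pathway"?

waypath

The transformation: move the last 3 characters to the front (rotate right by 3).
On "pathway" that produces "waypath".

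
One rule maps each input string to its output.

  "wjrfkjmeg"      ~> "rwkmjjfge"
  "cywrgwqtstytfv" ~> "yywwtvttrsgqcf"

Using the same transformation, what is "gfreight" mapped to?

The transformation: sort the characters into reverse alphabetical order, then swap each adjacent pair of characters (1↔2, 3↔4, ...).
Working it through for "gfreight": intermediate "trihggfe", final "rthiggef".

rthiggef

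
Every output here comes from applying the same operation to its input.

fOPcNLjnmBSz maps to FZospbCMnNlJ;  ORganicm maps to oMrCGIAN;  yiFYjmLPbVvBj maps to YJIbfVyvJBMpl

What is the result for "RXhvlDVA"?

raxvHdVL

What's happening: flip the case of every letter, then take characters alternately from the front and the back (1st, last, 2nd, 2nd-last, ...).
Starting from "RXhvlDVA": after the first operation, "rxHVLdva"; after the second, "raxvHdVL".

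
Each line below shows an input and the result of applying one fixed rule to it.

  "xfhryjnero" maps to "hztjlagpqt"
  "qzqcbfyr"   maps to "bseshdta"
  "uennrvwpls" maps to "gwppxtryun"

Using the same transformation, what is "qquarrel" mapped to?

sscwttng

Rule — swap each adjacent pair of characters (1↔2, 3↔4, ...), then shift every letter 2 places forward in the alphabet (wrapping around).
Applying both steps to "qquarrel": "qqaurrle", then "sscwttng".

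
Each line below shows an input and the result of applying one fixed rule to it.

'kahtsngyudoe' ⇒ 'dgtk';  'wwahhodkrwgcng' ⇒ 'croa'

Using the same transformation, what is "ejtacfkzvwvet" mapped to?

vzcj

In each case the input is transformed by: reverse the string, then keep one character in every 3, starting at position 3 (positions 3rd, 6th, 9th, ...).
On "ejtacfkzvwvet": the first step gives "tevwvzkfcatje", and the second then gives "vzcj".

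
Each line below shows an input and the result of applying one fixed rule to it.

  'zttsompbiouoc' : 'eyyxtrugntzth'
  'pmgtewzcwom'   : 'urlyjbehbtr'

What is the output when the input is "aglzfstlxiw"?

flqekxyqcnb

In each case the input is transformed by: shift every letter 5 places forward in the alphabet (wrapping around).
"aglzfstlxiw" → "flqekxyqcnb".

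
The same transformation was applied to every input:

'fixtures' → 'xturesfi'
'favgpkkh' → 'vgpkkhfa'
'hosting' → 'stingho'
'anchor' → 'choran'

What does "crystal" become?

ystalcr

In each case the input is transformed by: move the first 2 characters to the end (rotate left by 2).
So "crystal" becomes "ystalcr".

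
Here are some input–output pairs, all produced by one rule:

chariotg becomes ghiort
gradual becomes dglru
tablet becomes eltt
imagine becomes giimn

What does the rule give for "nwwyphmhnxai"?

The rule is to sort the characters into alphabetical order, then delete the first 2 characters.
On "nwwyphmhnxai": the first step gives "ahhimnnpwwxy", and the second then gives "himnnpwwxy".

himnnpwwxy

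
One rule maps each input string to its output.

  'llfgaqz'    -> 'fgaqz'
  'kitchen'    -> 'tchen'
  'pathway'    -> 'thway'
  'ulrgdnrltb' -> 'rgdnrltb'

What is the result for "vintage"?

Rule — delete the first 2 characters.
For "vintage" the result is "ntage".

ntage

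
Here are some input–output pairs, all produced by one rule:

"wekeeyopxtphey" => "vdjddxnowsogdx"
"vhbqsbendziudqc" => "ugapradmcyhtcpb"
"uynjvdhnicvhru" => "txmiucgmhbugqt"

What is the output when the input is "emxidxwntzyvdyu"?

dlwhcwvmsyxucxt

Rule — shift every letter 1 place backward in the alphabet (wrapping around).
On "emxidxwntzyvdyu" that produces "dlwhcwvmsyxucxt".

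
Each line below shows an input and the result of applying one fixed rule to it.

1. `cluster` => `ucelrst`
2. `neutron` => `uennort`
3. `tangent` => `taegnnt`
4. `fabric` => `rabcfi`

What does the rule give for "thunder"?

udehnrt

What's happening: sort the characters into alphabetical order, then move the last character to the front.
"thunder" → "dehnrtu" → "udehnrt".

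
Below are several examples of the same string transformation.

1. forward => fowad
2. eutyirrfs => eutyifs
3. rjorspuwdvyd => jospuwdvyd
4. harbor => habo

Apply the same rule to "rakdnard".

akdnad

In each case the input is transformed by: remove every "r".
For "rakdnard" the result is "akdnad".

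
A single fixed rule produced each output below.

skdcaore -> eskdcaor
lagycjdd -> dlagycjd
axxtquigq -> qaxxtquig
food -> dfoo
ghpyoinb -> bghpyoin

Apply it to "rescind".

What's happening: move the last character to the front.
For "rescind" the result is "drescin".

drescin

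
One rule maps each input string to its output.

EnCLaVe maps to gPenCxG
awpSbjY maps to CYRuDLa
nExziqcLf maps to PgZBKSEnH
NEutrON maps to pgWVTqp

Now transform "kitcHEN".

MKVEjgp

Rule — flip the case of every letter, then shift every letter 2 places forward in the alphabet (wrapping around).
"kitcHEN" → "KITChen" → "MKVEjgp".
(Check on "EnCLaVe": → "eNclAvE" → "gPenCxG" ✓)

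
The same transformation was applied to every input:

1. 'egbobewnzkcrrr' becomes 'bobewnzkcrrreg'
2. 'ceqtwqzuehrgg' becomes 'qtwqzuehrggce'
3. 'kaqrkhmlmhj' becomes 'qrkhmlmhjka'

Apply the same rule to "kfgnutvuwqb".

Rule — move the first 2 characters to the end (rotate left by 2).
"kfgnutvuwqb" → "gnutvuwqbkf".

gnutvuwqbkf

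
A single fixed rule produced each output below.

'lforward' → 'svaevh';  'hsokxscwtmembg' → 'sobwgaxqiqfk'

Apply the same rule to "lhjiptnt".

The transformation: delete the first 2 characters, then shift every letter 4 places forward in the alphabet (wrapping around).
On "lhjiptnt": the first step gives "jiptnt", and the second then gives "nmtxrx".
(Check on "hsokxscwtmembg": → "okxscwtmembg" → "sobwgaxqiqfk" ✓)

nmtxrx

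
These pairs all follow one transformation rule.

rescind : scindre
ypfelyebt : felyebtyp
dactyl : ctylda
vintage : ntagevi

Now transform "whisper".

What's happening: move the first 2 characters to the end (rotate left by 2).
On "whisper" that produces "isperwh".

isperwh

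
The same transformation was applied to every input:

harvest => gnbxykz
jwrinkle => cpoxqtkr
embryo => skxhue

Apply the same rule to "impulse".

soavyrk

What's happening: swap each adjacent pair of characters (1↔2, 3↔4, ...), then shift every letter 6 places forward in the alphabet (wrapping around).
"impulse" → "miupsle" → "soavyrk".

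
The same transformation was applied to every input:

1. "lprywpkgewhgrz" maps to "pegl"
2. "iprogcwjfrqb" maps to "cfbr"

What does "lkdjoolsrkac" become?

The rule is to move the first 3 characters to the end (rotate left by 3), then keep one character in every 3, starting at position 3 (positions 3rd, 6th, 9th, ...).
Starting from "lkdjoolsrkac": after the first operation, "joolsrkaclkd"; after the second, "orcd".

orcd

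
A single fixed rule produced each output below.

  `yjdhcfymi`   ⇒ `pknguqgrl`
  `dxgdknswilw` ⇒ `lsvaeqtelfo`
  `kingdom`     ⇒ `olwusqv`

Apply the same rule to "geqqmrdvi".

yuzldqomy

In each case the input is transformed by: shift every letter 8 places forward in the alphabet (wrapping around), then move the first 3 characters to the end (rotate left by 3).
Applying both steps to "geqqmrdvi": "omyyuzldq", then "yuzldqomy".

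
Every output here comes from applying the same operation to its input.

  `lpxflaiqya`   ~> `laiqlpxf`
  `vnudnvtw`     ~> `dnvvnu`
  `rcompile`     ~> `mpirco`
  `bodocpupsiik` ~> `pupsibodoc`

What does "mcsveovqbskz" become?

In each case the input is transformed by: delete the last 2 characters, then swap the front and back halves of the string.
On "mcsveovqbskz": the first step gives "mcsveovqbs", and the second then gives "ovqbsmcsve".

ovqbsmcsve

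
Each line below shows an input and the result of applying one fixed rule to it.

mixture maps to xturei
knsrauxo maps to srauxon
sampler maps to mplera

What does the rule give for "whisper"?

Each output is the input with this applied: delete the first character, then move the first character to the end.
"whisper" → "hisper" → "isperh".
(Check on "knsrauxo": → "nsrauxo" → "srauxon" ✓)

isperh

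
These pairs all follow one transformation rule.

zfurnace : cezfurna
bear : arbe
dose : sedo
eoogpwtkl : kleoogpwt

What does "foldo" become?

dofol

The rule is to move the last 2 characters to the front (rotate right by 2).
Applying that to "foldo" gives "dofol".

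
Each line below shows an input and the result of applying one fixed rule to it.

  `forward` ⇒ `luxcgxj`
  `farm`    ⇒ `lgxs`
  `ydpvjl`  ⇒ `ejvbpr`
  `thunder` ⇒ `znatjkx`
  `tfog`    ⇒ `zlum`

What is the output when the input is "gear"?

mkgx

Each output is the input with this applied: shift every letter 6 places forward in the alphabet (wrapping around).
Doing the same to "gear": "mkgx".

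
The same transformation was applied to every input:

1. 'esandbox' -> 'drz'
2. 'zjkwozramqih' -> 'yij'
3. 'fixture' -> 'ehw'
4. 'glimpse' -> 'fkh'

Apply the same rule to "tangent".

Looking at the pairs, the operation is to shift every letter 1 place backward in the alphabet (wrapping around), then keep only the first 3 characters.
On "tangent": the first step gives "szmfdms", and the second then gives "szm".

szm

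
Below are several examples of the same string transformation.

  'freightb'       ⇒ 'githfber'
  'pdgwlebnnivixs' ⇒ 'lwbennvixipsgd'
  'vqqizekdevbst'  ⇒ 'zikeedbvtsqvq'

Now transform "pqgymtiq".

Looking at the pairs, the operation is to move the first 3 characters to the end (rotate left by 3), then swap each adjacent pair of characters (1↔2, 3↔4, ...).
For "pqgymtiq", step one produces "ymtiqpqg"; step two turns that into "myitpqgq".

myitpqgq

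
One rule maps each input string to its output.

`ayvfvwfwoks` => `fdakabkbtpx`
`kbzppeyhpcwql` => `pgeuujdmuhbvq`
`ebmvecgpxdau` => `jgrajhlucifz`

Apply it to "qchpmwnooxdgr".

vhmurbsttcilw

The pattern: shift every letter 5 places forward in the alphabet (wrapping around).
On "qchpmwnooxdgr" that produces "vhmurbsttcilw".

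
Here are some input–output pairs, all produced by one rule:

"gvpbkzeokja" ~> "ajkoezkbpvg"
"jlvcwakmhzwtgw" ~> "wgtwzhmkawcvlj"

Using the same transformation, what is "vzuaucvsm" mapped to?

The transformation: reverse the string.
So "vzuaucvsm" becomes "msvcuauzv".

msvcuauzv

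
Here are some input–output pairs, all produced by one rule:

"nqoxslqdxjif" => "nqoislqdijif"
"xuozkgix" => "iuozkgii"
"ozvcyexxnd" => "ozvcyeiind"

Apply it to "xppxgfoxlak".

Rule — replace every "x" with "i".
On "xppxgfoxlak" that produces "ippigfoilak".

ippigfoilak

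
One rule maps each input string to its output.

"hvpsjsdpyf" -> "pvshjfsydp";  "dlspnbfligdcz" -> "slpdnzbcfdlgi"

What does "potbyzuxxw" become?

The pattern: move the first 2 characters to the end (rotate left by 2), then take characters alternately from the front and the back (1st, last, 2nd, 2nd-last, ...).
"potbyzuxxw" → "tbyzuxxwpo" → "tobpywzxux".

tobpywzxux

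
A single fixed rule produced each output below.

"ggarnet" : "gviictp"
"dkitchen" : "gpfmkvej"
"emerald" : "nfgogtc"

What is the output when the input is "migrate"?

vgokitc

The transformation: shift every letter 2 places forward in the alphabet (wrapping around), then move the last 2 characters to the front (rotate right by 2).
Starting from "migrate": after the first operation, "okitcvg"; after the second, "vgokitc".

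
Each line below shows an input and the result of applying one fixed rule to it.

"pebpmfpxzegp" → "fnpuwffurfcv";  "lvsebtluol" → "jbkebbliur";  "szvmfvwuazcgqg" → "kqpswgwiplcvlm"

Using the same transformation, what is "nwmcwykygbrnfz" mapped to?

owrhdvpdmcsmoa

What's happening: swap the front and back halves of the string, then shift every letter 10 places backward in the alphabet (wrapping around).
Applying that to "nwmcwykygbrnfz" gives "owrhdvpdmcsmoa".
(Check on "pebpmfpxzegp": → "pxzegppebpmf" → "fnpuwffurfcv" ✓)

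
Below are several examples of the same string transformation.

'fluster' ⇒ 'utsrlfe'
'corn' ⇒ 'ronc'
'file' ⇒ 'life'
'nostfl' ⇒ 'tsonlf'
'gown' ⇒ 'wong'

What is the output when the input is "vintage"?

Each output is the input with this applied: sort the characters into reverse alphabetical order.
So "vintage" becomes "vtnigea".

vtnigea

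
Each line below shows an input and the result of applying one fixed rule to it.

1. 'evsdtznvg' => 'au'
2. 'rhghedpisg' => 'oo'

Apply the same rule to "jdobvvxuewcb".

iei

In each case the input is transformed by: shift every letter 7 places forward in the alphabet (wrapping around), then keep only the vowels.
Applying both steps to "jdobvvxuewcb": "qkviccebldji", then "iei".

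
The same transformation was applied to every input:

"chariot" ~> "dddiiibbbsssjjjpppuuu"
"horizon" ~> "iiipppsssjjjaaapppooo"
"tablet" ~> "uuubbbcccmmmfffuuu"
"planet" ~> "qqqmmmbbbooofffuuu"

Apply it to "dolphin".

eeepppmmmqqqiiijjjooo

Looking at the pairs, the operation is to shift every letter 1 place forward in the alphabet (wrapping around), then repeat every character 3 times.
For "dolphin", step one produces "epmqijo"; step two turns that into "eeepppmmmqqqiiijjjooo".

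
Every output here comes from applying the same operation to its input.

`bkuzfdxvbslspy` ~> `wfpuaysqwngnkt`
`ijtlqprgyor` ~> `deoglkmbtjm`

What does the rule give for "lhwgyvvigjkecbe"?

gcrbtqqdbefzxwz

Looking at the pairs, the operation is to shift every letter 5 places backward in the alphabet (wrapping around).
For "lhwgyvvigjkecbe" the result is "gcrbtqqdbefzxwz".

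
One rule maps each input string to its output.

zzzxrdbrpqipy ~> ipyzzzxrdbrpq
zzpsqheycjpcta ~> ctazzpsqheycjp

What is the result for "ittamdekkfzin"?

What's happening: move the last 3 characters to the front (rotate right by 3).
Applying that to "ittamdekkfzin" gives "zinittamdekkf".

zinittamdekkf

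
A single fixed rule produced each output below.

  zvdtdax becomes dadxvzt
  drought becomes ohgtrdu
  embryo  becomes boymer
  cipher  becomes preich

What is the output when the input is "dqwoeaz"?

waezqdo

Rule — swap each adjacent pair of characters (1↔2, 3↔4, ...), then move the first 3 characters to the end (rotate left by 3).
Working it through for "dqwoeaz": intermediate "qdowaez", final "waezqdo".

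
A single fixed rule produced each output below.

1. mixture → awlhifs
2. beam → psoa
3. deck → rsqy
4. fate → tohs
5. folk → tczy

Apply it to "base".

What's happening: shift every letter 12 places backward in the alphabet (wrapping around).
Doing the same to "base": "pogs".

pogs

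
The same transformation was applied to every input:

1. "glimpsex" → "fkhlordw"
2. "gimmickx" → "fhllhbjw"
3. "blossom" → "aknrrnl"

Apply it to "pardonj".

In each case the input is transformed by: shift every letter 1 place backward in the alphabet (wrapping around).
"pardonj" → "ozqcnmi".

ozqcnmi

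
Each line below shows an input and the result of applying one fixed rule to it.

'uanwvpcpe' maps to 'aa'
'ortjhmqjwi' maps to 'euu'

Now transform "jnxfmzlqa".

ui

The rule is to shift every letter 11 places forward in the alphabet (wrapping around), then keep only the vowels.
Applying both steps to "jnxfmzlqa": "uyiqxkwbl", then "ui".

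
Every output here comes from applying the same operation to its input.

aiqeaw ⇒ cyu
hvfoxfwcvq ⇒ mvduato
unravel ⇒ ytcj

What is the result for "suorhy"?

pfw

The transformation: shift every letter 2 places backward in the alphabet (wrapping around), then delete the first 3 characters.
Applying both steps to "suorhy": "qsmpfw", then "pfw".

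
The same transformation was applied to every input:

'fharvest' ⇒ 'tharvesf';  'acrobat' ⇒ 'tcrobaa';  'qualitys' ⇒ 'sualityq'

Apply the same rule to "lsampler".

The rule is to swap the first and last characters.
"lsampler" → "rsamplel".

rsamplel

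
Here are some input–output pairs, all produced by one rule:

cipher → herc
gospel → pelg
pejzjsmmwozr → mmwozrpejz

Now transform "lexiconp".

conple

Each output is the input with this applied: swap the front and back halves of the string, then delete the last 2 characters.
On "lexiconp": the first step gives "conplexi", and the second then gives "conple".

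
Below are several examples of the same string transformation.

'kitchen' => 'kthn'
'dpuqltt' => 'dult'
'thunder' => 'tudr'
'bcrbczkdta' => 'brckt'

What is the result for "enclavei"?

ecae

Looking at the pairs, the operation is to keep every other character starting from the first (positions 1st, 3rd, 5th, ...).
Applying that to "enclavei" gives "ecae".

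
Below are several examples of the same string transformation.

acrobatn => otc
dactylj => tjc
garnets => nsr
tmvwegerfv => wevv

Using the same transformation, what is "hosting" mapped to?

tgs

Looking at the pairs, the operation is to move the first 3 characters to the end (rotate left by 3), then keep one character in every 3, starting at position 1 (positions 1st, 4th, 7th, ...).
Applying both steps to "hosting": "tinghos", then "tgs".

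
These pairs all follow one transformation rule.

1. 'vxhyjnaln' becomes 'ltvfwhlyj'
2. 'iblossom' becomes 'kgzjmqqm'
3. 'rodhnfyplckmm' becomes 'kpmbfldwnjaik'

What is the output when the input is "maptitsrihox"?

vkynrgrqpgfm

The rule is to move the last character to the front, then shift every letter 2 places backward in the alphabet (wrapping around).
Working it through for "maptitsrihox": intermediate "xmaptitsriho", final "vkynrgrqpgfm".
(Check on "iblossom": → "miblosso" → "kgzjmqqm" ✓)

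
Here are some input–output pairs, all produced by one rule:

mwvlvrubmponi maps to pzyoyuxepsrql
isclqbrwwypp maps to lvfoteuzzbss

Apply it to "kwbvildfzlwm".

nzeylogicozp

Looking at the pairs, the operation is to shift every letter 3 places forward in the alphabet (wrapping around).
Applying that to "kwbvildfzlwm" gives "nzeylogicozp".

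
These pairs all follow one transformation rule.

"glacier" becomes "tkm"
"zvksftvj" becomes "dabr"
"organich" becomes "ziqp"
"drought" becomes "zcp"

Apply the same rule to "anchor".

vpz

What's happening: shift every letter 8 places forward in the alphabet (wrapping around), then keep every other character starting from the second (positions 2nd, 4th, 6th, ...).
For "anchor", step one produces "ivkpwz"; step two turns that into "vpz".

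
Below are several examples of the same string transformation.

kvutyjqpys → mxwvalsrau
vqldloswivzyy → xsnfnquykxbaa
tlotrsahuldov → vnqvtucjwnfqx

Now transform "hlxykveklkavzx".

jnzamxgmnmcxbz

What's happening: shift every letter 2 places forward in the alphabet (wrapping around).
On "hlxykveklkavzx" that produces "jnzamxgmnmcxbz".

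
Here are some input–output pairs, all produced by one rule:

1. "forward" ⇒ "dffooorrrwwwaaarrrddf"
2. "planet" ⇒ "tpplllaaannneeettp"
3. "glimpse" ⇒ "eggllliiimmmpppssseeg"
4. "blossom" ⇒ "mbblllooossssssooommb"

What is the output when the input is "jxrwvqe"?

Looking at the pairs, the operation is to repeat every character 3 times, then swap the first and last characters.
So "jxrwvqe" becomes "ejjxxxrrrwwwvvvqqqeej".

ejjxxxrrrwwwvvvqqqeej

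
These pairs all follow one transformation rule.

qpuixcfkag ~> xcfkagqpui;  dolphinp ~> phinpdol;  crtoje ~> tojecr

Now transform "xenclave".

clavexen

What's happening: swap the front and back halves of the string, then move the last character to the front.
For "xenclave", step one produces "lavexenc"; step two turns that into "clavexen".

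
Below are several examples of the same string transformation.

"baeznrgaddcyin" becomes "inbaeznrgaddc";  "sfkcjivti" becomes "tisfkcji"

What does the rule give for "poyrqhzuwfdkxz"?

xzpoyrqhzuwfd

Each output is the input with this applied: move the last 3 characters to the front (rotate right by 3), then delete the first character.
For "poyrqhzuwfdkxz", step one produces "kxzpoyrqhzuwfd"; step two turns that into "xzpoyrqhzuwfd".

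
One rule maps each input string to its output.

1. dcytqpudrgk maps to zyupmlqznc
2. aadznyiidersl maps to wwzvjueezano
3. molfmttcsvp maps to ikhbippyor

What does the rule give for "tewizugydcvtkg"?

What's happening: delete the last character, then shift every letter 4 places backward in the alphabet (wrapping around).
"tewizugydcvtkg" → "tewizugydcvtk" → "pasevqcuzyrpg".

pasevqcuzyrpg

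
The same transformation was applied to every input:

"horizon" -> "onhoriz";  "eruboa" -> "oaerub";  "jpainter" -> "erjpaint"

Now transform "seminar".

Rule — move the last 2 characters to the front (rotate right by 2).
Applying that to "seminar" gives "arsemin".

arsemin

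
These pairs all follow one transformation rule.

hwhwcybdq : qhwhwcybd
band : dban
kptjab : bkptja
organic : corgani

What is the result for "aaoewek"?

Each output is the input with this applied: move the last character to the front.
"aaoewek" → "kaaoewe".

kaaoewe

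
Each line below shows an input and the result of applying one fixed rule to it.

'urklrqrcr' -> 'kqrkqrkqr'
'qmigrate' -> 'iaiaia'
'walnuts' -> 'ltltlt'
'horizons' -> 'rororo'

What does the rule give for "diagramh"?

aaaaaa

What's happening: keep one character in every 3, starting at position 3 (positions 3rd, 6th, 9th, ...), then write the whole string 3 times in a row.
For "diagramh", step one produces "aa"; step two turns that into "aaaaaa".
(Check on "walnuts": → "lt" → "ltltlt" ✓)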